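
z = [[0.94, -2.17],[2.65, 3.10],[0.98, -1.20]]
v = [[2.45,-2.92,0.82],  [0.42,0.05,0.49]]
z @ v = [[1.39,-2.85,-0.29], [7.79,-7.58,3.69], [1.9,-2.92,0.22]]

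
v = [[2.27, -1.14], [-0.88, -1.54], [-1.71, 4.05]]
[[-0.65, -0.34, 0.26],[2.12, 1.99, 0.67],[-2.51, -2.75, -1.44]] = v @ [[-0.76, -0.62, -0.08], [-0.94, -0.94, -0.39]]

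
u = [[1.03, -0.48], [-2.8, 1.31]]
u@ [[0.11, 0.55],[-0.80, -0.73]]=[[0.50, 0.92],[-1.36, -2.50]]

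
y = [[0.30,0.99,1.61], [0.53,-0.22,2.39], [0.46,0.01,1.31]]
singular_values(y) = [3.27, 0.95, 0.15]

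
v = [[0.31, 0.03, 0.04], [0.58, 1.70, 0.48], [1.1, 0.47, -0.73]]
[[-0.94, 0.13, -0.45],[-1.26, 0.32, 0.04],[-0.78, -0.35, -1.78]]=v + [[-1.25, 0.1, -0.49], [-1.84, -1.38, -0.44], [-1.88, -0.82, -1.05]]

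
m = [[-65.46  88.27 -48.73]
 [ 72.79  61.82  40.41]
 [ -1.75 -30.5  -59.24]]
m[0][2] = -48.73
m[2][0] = -1.75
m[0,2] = -48.73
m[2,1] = -30.5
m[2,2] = -59.24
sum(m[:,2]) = -67.56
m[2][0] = -1.75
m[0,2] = -48.73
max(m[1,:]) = 72.79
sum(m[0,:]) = -25.919999999999995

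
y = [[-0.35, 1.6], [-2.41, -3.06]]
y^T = [[-0.35, -2.41], [1.60, -3.06]]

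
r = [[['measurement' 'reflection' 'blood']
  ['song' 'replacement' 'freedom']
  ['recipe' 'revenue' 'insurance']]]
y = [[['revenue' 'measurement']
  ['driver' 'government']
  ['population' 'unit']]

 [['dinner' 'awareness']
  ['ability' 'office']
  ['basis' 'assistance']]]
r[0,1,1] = 'replacement'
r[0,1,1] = 'replacement'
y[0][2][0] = 'population'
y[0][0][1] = 'measurement'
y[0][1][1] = 'government'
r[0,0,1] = 'reflection'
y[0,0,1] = 'measurement'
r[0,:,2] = ['blood', 'freedom', 'insurance']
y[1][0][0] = 'dinner'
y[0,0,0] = 'revenue'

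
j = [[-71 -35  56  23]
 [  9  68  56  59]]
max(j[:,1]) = 68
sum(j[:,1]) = 33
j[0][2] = 56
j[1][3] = 59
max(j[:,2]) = 56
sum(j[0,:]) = -27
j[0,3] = 23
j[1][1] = 68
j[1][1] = 68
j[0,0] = -71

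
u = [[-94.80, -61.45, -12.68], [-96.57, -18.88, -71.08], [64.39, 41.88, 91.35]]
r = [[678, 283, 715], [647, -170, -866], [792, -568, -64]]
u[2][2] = 91.35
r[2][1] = -568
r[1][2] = -866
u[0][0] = -94.8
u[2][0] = 64.39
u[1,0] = -96.57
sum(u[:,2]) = 7.590000000000003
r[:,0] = [678, 647, 792]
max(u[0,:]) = -12.68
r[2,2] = -64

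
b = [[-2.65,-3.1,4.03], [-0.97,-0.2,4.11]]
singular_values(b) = [6.82, 2.06]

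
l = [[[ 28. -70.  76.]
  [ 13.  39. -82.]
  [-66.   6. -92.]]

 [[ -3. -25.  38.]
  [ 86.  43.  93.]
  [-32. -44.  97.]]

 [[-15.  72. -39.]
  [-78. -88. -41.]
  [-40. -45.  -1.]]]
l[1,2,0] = -32.0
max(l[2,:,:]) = 72.0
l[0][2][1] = 6.0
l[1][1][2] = 93.0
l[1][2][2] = 97.0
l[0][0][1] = -70.0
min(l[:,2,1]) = -45.0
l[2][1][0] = -78.0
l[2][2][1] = -45.0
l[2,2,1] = -45.0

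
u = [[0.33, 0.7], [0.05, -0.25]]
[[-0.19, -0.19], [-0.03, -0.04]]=u @ [[-0.6, -0.63], [0.01, 0.03]]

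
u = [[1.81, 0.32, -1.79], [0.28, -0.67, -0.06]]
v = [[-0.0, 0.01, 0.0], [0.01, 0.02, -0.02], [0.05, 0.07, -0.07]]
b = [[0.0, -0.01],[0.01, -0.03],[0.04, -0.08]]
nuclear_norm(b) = 0.10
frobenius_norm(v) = 0.12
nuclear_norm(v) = 0.13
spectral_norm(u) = 2.57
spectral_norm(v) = 0.12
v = b @ u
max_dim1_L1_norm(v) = 0.19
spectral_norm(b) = 0.10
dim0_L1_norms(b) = [0.05, 0.12]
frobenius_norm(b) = 0.10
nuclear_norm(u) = 3.28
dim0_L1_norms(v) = [0.06, 0.1, 0.09]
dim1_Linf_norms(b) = [0.01, 0.03, 0.08]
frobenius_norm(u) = 2.67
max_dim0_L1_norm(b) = 0.12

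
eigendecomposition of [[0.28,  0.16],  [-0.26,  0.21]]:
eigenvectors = [[(-0.11-0.61j), (-0.11+0.61j)], [0.79+0.00j, 0.79-0.00j]]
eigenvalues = [(0.25+0.2j), (0.25-0.2j)]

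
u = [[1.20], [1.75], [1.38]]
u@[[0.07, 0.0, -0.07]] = [[0.08,0.0,-0.08], [0.12,0.00,-0.12], [0.1,0.00,-0.10]]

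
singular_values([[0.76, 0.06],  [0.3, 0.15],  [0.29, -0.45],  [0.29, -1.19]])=[1.34, 0.83]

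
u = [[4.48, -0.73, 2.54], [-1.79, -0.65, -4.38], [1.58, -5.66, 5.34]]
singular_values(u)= [9.39, 4.3, 2.48]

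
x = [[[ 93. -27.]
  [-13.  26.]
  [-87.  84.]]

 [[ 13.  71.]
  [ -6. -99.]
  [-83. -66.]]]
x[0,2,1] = 84.0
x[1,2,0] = -83.0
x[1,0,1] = 71.0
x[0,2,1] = 84.0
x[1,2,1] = -66.0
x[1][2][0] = -83.0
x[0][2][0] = -87.0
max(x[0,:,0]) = 93.0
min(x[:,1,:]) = -99.0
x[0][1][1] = 26.0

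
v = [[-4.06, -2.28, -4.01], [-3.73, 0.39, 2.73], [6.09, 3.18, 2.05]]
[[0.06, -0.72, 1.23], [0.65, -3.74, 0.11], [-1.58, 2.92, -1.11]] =v @ [[0.05, 0.66, -0.16], [-0.87, -0.05, 0.08], [0.43, -0.46, -0.19]]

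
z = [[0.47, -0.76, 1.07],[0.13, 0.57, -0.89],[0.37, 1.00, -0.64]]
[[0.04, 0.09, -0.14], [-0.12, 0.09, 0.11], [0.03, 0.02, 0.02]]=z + [[-0.43, 0.85, -1.21],  [-0.25, -0.48, 1.00],  [-0.34, -0.98, 0.66]]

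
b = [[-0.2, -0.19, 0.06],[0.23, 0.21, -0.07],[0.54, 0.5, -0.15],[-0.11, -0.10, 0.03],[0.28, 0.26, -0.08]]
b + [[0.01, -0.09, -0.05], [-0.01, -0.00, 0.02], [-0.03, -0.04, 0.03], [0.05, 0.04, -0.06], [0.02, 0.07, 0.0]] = [[-0.19,-0.28,0.01], [0.22,0.21,-0.05], [0.51,0.46,-0.12], [-0.06,-0.06,-0.03], [0.30,0.33,-0.08]]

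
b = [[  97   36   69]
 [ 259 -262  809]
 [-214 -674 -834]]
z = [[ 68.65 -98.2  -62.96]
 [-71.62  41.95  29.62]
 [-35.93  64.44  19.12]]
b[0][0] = 97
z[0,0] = 68.65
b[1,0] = 259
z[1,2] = 29.62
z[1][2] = 29.62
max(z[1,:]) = 41.95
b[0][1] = 36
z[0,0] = 68.65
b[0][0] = 97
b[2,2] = -834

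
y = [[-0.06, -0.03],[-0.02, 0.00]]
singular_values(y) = [0.07, 0.01]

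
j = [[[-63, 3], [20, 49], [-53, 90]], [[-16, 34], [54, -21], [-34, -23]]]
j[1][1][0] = 54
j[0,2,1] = 90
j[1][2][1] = -23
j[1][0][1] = 34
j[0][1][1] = 49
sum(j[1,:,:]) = -6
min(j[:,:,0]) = -63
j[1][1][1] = -21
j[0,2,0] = -53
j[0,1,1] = 49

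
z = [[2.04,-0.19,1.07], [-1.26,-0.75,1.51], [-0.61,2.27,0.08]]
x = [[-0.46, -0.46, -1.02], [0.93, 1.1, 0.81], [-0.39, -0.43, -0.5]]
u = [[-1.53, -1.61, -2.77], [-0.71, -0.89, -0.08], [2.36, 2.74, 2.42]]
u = z @ x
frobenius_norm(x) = 2.19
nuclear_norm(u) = 6.72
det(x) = -0.01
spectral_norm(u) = 5.63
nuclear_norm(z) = 6.68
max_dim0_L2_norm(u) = 3.68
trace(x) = 0.14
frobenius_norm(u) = 5.73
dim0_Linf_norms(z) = [2.04, 2.27, 1.51]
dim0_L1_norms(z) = [3.91, 3.21, 2.66]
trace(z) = 1.37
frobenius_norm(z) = 3.91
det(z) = -10.51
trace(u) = 0.00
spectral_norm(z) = 2.65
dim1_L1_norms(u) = [5.91, 1.68, 7.52]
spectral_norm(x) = 2.13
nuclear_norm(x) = 2.62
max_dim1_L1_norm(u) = 7.52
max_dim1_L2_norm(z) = 2.35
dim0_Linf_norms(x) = [0.93, 1.1, 1.02]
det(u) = 0.07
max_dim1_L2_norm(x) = 1.65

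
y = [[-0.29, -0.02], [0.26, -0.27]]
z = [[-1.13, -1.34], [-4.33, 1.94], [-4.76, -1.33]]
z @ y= [[-0.02, 0.38], [1.76, -0.44], [1.03, 0.45]]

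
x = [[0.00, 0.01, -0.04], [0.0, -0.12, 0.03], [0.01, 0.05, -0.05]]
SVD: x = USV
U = [[0.18, -0.69, 0.70], [-0.86, -0.45, -0.22], [0.47, -0.57, -0.68]]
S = [0.14, 0.05, 0.01]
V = [[0.03,0.92,-0.4],[-0.12,0.40,0.91],[-0.99,-0.02,-0.12]]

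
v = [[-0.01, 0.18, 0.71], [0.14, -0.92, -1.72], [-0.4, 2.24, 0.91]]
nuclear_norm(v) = 4.16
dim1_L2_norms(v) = [0.73, 1.96, 2.45]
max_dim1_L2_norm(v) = 2.45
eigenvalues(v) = [(0.01+0j), (-0.01+1.81j), (-0.01-1.81j)]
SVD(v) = [[-0.19, 0.39, -0.90], [0.60, -0.68, -0.43], [-0.78, -0.62, -0.1]] @ diag([3.014026891927081, 1.132366231109574, 0.00941346817499666]) @ [[0.13, -0.77, -0.62], [0.13, -0.61, 0.78], [-0.98, -0.18, 0.02]]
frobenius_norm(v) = 3.22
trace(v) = -0.02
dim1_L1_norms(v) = [0.9, 2.78, 3.55]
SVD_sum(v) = [[-0.08, 0.45, 0.36], [0.24, -1.39, -1.12], [-0.31, 1.81, 1.46]] + [[0.06, -0.27, 0.35],[-0.10, 0.47, -0.6],[-0.09, 0.43, -0.55]] + [[0.01,0.00,-0.00], [0.0,0.0,-0.00], [0.00,0.0,-0.0]]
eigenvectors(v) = [[0.98+0.00j, 0.05-0.26j, (0.05+0.26j)], [(0.18+0j), (-0.29+0.55j), -0.29-0.55j], [(-0.02+0j), 0.74+0.00j, 0.74-0.00j]]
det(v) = 0.03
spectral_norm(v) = 3.01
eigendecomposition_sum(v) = [[(0.01-0j), 0.00+0.00j, 0j],[0.00-0.00j, 0j, 0j],[(-0+0j), (-0-0j), -0.00-0.00j]] + [[-0.01+0.07j, (0.09-0.39j), 0.35-0.09j], [0.07-0.15j, -0.46+0.83j, -0.86-0.03j], [-0.20+0.01j, 1.12+0.02j, (0.46+0.91j)]] + [[-0.01-0.07j, 0.09+0.39j, 0.35+0.09j], [(0.07+0.15j), (-0.46-0.83j), -0.86+0.03j], [(-0.2-0.01j), 1.12-0.02j, 0.46-0.91j]]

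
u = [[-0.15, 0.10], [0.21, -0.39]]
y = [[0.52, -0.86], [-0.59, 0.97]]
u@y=[[-0.14,0.23],[0.34,-0.56]]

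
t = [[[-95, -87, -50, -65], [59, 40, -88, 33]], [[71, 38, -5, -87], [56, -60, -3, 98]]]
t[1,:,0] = [71, 56]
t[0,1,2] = -88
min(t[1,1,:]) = -60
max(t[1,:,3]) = 98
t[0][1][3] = 33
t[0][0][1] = -87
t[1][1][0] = 56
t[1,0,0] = 71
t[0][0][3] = -65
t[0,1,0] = 59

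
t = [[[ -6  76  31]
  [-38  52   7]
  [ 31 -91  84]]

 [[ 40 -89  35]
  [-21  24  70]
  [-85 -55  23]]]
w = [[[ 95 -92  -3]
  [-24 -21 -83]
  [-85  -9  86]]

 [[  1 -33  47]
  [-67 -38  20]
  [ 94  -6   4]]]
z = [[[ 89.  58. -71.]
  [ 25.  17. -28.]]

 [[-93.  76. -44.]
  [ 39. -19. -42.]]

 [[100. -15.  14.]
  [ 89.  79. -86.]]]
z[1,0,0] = -93.0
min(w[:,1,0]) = -67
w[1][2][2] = 4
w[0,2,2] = 86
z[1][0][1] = 76.0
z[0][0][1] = 58.0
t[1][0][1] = -89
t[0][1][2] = 7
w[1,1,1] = -38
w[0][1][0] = -24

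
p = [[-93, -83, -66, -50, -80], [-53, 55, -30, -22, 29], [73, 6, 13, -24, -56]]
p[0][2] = -66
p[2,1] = 6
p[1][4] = 29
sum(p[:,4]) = -107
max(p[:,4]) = 29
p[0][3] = -50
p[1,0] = -53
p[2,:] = [73, 6, 13, -24, -56]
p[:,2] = [-66, -30, 13]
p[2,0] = 73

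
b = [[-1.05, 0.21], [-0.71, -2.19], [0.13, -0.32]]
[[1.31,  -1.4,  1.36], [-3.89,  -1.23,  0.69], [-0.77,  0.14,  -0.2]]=b@[[-0.84, 1.36, -1.28], [2.05, 0.12, 0.10]]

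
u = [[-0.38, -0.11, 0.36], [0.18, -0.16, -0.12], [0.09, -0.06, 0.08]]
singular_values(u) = [0.57, 0.21, 0.1]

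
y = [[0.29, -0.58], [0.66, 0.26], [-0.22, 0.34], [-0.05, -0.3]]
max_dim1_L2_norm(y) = 0.71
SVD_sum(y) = [[0.37, -0.52], [0.10, -0.14], [-0.23, 0.33], [0.12, -0.18]] + [[-0.08,-0.06], [0.56,0.40], [0.01,0.01], [-0.17,-0.12]]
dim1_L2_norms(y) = [0.65, 0.71, 0.4, 0.3]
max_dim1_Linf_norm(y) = 0.66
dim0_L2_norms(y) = [0.76, 0.78]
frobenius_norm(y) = 1.09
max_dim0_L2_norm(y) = 0.78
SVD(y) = [[0.79, -0.14], [0.21, 0.95], [-0.5, 0.02], [0.27, -0.29]] @ diag([0.8060867661252659, 0.7283022212500183]) @ [[0.58, -0.81], [0.81, 0.58]]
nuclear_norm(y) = 1.53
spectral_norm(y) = 0.81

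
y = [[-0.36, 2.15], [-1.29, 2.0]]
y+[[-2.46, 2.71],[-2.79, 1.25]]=[[-2.82, 4.86], [-4.08, 3.25]]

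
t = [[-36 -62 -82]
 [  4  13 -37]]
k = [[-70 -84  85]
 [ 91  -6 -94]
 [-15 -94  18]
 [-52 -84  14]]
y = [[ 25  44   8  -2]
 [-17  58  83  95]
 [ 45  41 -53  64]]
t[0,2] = -82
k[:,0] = [-70, 91, -15, -52]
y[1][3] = 95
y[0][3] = -2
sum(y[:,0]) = 53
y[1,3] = 95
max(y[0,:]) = 44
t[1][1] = 13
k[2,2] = 18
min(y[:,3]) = -2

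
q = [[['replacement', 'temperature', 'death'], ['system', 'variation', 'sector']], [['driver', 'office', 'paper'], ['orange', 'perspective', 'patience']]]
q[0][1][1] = 'variation'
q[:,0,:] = [['replacement', 'temperature', 'death'], ['driver', 'office', 'paper']]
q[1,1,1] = 'perspective'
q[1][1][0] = 'orange'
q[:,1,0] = ['system', 'orange']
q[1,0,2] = 'paper'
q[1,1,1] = 'perspective'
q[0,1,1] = 'variation'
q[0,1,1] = 'variation'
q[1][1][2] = 'patience'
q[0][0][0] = 'replacement'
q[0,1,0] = 'system'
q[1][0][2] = 'paper'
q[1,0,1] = 'office'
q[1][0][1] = 'office'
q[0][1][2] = 'sector'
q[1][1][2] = 'patience'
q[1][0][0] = 'driver'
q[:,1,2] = ['sector', 'patience']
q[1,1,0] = 'orange'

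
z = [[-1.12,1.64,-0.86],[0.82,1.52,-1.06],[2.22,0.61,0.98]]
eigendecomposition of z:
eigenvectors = [[(-0.71+0j), 0.07+0.31j, 0.07-0.31j], [0.41+0.00j, 0.24+0.53j, 0.24-0.53j], [0.57+0.00j, (0.75+0j), 0.75-0.00j]]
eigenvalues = [(-1.38+0j), (1.38+1.34j), (1.38-1.34j)]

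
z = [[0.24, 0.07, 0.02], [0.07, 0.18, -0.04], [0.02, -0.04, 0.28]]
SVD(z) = [[-0.28, 0.8, -0.52],[-0.46, 0.36, 0.81],[0.84, 0.47, 0.27]] @ diag([0.2953075792301999, 0.2832951323509729, 0.12139728841882705]) @ [[-0.28, -0.46, 0.84], [0.80, 0.36, 0.47], [-0.52, 0.81, 0.27]]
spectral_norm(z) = 0.30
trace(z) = 0.70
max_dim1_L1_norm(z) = 0.34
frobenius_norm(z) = 0.43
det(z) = 0.01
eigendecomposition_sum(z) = [[0.03, -0.05, -0.02], [-0.05, 0.08, 0.03], [-0.02, 0.03, 0.01]] + [[0.18, 0.08, 0.11], [0.08, 0.04, 0.05], [0.11, 0.05, 0.06]] + [[0.02,0.04,-0.07], [0.04,0.06,-0.11], [-0.07,-0.11,0.21]]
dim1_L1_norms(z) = [0.33, 0.29, 0.34]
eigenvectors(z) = [[-0.52, 0.8, -0.28],[0.81, 0.36, -0.46],[0.27, 0.47, 0.84]]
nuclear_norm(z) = 0.70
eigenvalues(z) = [0.12, 0.28, 0.3]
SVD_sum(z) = [[0.02, 0.04, -0.07], [0.04, 0.06, -0.11], [-0.07, -0.11, 0.21]] + [[0.18, 0.08, 0.11], [0.08, 0.04, 0.05], [0.11, 0.05, 0.06]] + [[0.03,-0.05,-0.02], [-0.05,0.08,0.03], [-0.02,0.03,0.01]]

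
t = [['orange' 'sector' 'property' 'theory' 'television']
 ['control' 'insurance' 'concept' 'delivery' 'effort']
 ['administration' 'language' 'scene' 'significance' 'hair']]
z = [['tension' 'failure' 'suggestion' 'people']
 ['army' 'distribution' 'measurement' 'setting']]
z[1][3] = 'setting'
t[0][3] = 'theory'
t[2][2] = 'scene'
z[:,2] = ['suggestion', 'measurement']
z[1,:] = ['army', 'distribution', 'measurement', 'setting']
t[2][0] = 'administration'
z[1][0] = 'army'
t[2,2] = 'scene'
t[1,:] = ['control', 'insurance', 'concept', 'delivery', 'effort']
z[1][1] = 'distribution'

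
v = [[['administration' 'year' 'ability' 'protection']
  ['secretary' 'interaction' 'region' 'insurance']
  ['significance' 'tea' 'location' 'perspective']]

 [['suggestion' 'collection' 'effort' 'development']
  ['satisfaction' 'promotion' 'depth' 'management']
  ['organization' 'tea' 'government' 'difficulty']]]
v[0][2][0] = 'significance'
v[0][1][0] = 'secretary'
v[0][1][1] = 'interaction'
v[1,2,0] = 'organization'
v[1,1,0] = 'satisfaction'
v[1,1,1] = 'promotion'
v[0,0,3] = 'protection'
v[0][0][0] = 'administration'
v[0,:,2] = ['ability', 'region', 'location']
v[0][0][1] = 'year'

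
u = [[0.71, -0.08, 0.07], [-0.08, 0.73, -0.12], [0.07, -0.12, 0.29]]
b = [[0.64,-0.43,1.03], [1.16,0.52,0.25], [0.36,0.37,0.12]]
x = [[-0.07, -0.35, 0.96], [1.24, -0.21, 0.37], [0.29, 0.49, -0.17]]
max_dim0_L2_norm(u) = 0.74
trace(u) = 1.73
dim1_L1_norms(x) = [1.38, 1.82, 0.95]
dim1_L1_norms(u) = [0.86, 0.93, 0.48]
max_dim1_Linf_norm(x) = 1.24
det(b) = 0.25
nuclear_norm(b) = 2.76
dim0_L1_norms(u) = [0.86, 0.93, 0.48]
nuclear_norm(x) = 2.80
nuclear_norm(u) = 1.73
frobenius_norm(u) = 1.08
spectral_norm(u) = 0.83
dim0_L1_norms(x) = [1.6, 1.05, 1.5]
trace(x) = -0.45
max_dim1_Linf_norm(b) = 1.16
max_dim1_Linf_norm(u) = 0.73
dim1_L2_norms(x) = [1.02, 1.31, 0.59]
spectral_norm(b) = 1.61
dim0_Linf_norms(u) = [0.71, 0.73, 0.29]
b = x + u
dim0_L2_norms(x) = [1.28, 0.64, 1.04]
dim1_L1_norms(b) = [2.1, 1.93, 0.85]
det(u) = 0.14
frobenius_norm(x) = 1.77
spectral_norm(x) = 1.37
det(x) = 0.54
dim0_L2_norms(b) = [1.37, 0.77, 1.07]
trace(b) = 1.28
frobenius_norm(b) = 1.90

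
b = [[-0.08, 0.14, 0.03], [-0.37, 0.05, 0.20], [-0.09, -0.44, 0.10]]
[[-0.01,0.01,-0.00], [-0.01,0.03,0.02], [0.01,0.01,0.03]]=b@[[0.01, -0.1, -0.09], [-0.04, -0.01, -0.06], [-0.02, -0.01, -0.03]]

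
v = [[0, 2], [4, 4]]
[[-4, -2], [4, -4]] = v @ [[3, 0], [-2, -1]]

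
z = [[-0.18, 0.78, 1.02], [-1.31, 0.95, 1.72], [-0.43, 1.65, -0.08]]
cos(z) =[[1.55, -0.97, -0.48], [0.77, -0.21, -0.12], [0.87, -0.51, -0.05]]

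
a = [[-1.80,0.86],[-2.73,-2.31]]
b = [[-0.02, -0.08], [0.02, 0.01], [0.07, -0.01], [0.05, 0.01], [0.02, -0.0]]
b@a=[[0.25,  0.17], [-0.06,  -0.01], [-0.10,  0.08], [-0.12,  0.02], [-0.04,  0.02]]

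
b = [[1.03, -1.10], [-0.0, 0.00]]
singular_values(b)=[1.51, 0.0]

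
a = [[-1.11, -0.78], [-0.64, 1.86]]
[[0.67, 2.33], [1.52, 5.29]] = a @ [[-0.95, -3.3], [0.49, 1.71]]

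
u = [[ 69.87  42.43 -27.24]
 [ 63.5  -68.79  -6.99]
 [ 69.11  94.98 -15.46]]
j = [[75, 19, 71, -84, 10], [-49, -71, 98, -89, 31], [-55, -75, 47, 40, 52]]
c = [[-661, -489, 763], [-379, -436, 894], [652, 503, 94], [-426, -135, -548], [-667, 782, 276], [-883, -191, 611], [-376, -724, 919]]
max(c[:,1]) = 782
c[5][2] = 611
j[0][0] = 75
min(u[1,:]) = -68.79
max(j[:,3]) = 40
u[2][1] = 94.98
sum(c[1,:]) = 79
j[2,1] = -75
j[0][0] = 75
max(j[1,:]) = 98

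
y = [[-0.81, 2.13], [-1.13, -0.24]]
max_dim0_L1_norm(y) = 2.37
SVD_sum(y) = [[-0.92, 2.08], [-0.1, 0.22]] + [[0.11, 0.05], [-1.03, -0.46]]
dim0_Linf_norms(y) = [1.13, 2.13]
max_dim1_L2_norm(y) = 2.28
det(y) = 2.60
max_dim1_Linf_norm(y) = 2.13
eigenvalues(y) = [(-0.52+1.53j), (-0.52-1.53j)]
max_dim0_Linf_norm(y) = 2.13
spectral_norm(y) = 2.29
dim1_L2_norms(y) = [2.28, 1.16]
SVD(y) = [[-0.99, -0.10], [-0.1, 0.99]] @ diag([2.287983181042473, 1.1369401757642161]) @ [[0.40, -0.92], [-0.92, -0.40]]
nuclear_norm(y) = 3.42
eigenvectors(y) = [[(0.81+0j), (0.81-0j)],[(0.11+0.58j), (0.11-0.58j)]]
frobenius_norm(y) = 2.55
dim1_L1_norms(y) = [2.94, 1.37]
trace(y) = -1.05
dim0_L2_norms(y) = [1.39, 2.14]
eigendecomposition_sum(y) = [[(-0.4+0.71j),(1.06+0.37j)], [(-0.57-0.19j),-0.12+0.81j]] + [[-0.40-0.71j, 1.06-0.37j], [(-0.57+0.19j), (-0.12-0.81j)]]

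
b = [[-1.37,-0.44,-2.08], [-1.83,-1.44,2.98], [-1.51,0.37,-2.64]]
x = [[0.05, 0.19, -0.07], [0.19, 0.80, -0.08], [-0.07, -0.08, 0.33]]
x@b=[[-0.31, -0.32, 0.65], [-1.60, -1.27, 2.2], [-0.26, 0.27, -0.96]]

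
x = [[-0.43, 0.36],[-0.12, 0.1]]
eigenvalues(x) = [-0.33, -0.0]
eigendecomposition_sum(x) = [[-0.43,0.36], [-0.12,0.1]] + [[0.00, -0.00],[0.00, -0.00]]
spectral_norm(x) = 0.58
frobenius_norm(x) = 0.58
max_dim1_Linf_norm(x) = 0.43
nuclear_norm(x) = 0.58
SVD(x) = [[-0.96, -0.27], [-0.27, 0.96]] @ diag([0.5821510817399911, 0.00034355342843685237]) @ [[0.77, -0.64], [-0.64, -0.77]]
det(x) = 0.00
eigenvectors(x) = [[-0.96, -0.64],  [-0.27, -0.77]]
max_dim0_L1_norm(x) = 0.55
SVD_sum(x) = [[-0.43, 0.36],[-0.12, 0.1]] + [[0.0,0.0],[-0.0,-0.00]]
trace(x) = -0.33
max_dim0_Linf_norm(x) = 0.43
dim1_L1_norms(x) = [0.79, 0.22]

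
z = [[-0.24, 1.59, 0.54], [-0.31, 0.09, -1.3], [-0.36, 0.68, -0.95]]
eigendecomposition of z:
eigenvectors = [[(0.78+0j), (0.78-0j), -0.95+0.00j], [-0.19+0.44j, (-0.19-0.44j), (-0.21+0j)], [0.12+0.39j, (0.12-0.39j), (0.21+0j)]]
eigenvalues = [(-0.55+1.18j), (-0.55-1.18j), (-0.01+0j)]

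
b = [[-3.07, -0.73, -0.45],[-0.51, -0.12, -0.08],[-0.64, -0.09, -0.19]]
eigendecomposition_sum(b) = [[-3.07, -0.72, -0.46],[-0.51, -0.12, -0.08],[-0.65, -0.15, -0.1]] + [[-0.0,0.00,-0.0], [0.00,-0.00,0.0], [0.0,-0.0,0.0]] + [[-0.0,-0.01,0.01], [0.0,0.0,-0.00], [0.01,0.06,-0.09]]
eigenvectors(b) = [[0.97,0.27,-0.16],  [0.16,-0.8,0.03],  [0.20,-0.53,0.99]]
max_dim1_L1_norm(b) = 4.25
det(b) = -0.00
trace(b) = -3.38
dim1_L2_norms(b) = [3.19, 0.53, 0.67]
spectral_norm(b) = 3.30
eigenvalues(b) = [-3.29, -0.0, -0.09]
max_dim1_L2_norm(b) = 3.19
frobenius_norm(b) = 3.30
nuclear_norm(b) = 3.41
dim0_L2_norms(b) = [3.18, 0.75, 0.49]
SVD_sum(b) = [[-3.07, -0.72, -0.47], [-0.51, -0.12, -0.08], [-0.64, -0.15, -0.10]] + [[-0.0, -0.01, 0.02], [0.00, 0.0, -0.00], [0.00, 0.06, -0.09]] + [[-0.00, 0.0, 0.0], [0.00, -0.00, -0.00], [-0.0, 0.0, 0.0]]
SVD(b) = [[-0.97, 0.21, 0.15], [-0.16, -0.01, -0.99], [-0.2, -0.98, 0.04]] @ diag([3.2988517656130276, 0.11213458299591163, 0.0016922789796586183]) @ [[0.96, 0.23, 0.15],[-0.00, -0.54, 0.84],[-0.27, 0.81, 0.52]]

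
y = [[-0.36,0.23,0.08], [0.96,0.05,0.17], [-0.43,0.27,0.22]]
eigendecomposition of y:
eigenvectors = [[0.47, -0.17, 0.28], [-0.75, -0.61, 0.85], [0.46, 0.77, 0.45]]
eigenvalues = [-0.65, 0.1, 0.46]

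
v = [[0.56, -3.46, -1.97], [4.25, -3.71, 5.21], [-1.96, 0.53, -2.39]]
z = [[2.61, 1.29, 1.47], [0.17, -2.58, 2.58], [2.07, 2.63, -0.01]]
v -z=[[-2.05, -4.75, -3.44], [4.08, -1.13, 2.63], [-4.03, -2.1, -2.38]]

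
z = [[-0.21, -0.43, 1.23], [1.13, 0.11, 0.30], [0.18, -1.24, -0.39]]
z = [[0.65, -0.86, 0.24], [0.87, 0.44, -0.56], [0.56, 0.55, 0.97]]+[[-0.86, 0.43, 0.99], [0.26, -0.33, 0.86], [-0.38, -1.79, -1.36]]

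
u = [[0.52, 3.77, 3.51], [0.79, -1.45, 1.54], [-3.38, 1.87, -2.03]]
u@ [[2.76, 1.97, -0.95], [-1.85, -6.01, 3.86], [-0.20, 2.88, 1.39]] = [[-6.24, -11.52, 18.94], [4.55, 14.71, -4.21], [-12.38, -23.74, 7.61]]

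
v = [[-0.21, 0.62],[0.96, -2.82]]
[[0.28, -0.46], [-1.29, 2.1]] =v @ [[-0.70, 0.92], [0.22, -0.43]]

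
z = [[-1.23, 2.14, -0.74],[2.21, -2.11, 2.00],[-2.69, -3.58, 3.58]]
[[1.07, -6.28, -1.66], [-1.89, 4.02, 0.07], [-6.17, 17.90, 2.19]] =z @ [[0.43, -1.73, -0.35], [0.4, -4.05, -1.31], [-1.00, -0.35, -0.96]]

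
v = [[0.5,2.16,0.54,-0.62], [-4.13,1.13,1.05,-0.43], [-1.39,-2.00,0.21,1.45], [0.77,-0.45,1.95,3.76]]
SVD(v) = [[0.2,-0.17,-0.68,-0.69], [0.53,0.8,-0.22,0.18], [-0.26,0.46,0.50,-0.68], [-0.78,0.35,-0.49,0.17]] @ diag([4.831976563946676, 4.442807892305093, 2.990059786429984, 0.0017294842866090595]) @ [[-0.48,  0.4,  -0.19,  -0.76],[-0.85,  -0.12,  0.34,  0.39],[-0.17,  -0.83,  -0.49,  -0.21],[0.15,  -0.37,  0.78,  -0.48]]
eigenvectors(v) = [[-0.11+0.47j,-0.11-0.47j,(-0.15+0j),(-0.07+0j)], [-0.73+0.00j,-0.73-0.00j,(0.37+0j),(0.07+0j)], [(-0.11-0.46j),(-0.11+0.46j),-0.78+0.00j,0.32+0.00j], [-0.09+0.07j,(-0.09-0.07j),0.48+0.00j,(0.94+0j)]]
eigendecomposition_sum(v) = [[0.29+1.48j, 1.05-0.17j, (0.33-0.24j), -0.17+0.20j], [-2.11+0.93j, 0.60+1.50j, 0.46+0.42j, -0.35-0.18j], [-0.88-1.18j, (-0.85+0.59j), (-0.19+0.35j), (0.06-0.25j)], [-0.17+0.32j, (0.22+0.13j), (0.1+0.01j), -0.06+0.01j]] + [[0.29-1.48j, 1.05+0.17j, 0.33+0.24j, (-0.17-0.2j)], [(-2.11-0.93j), (0.6-1.5j), (0.46-0.42j), (-0.35+0.18j)], [(-0.88+1.18j), (-0.85-0.59j), (-0.19-0.35j), (0.06+0.25j)], [(-0.17-0.32j), 0.22-0.13j, 0.10-0.01j, -0.06-0.01j]] + [[(-0-0j), -0j, (-0-0j), 0j], [0j, (-0+0j), 0.00+0.00j, (-0-0j)], [(-0-0j), 0.00-0.00j, -0.00-0.00j, 0.00+0.00j], [0j, -0.00+0.00j, 0j, (-0-0j)]] + [[-0.08-0.00j, (0.07-0j), -0.13-0.00j, -0.28+0.00j], [0.08+0.00j, (-0.06+0j), (0.13+0j), 0.28-0.00j], [0.38+0.00j, -0.30+0.00j, 0.60+0.00j, (1.33-0j)], [(1.11+0j), -0.89+0.00j, 1.75+0.00j, (3.88-0j)]]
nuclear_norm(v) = 12.27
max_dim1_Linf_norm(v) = 4.13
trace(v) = 5.60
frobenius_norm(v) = 7.21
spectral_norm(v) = 4.83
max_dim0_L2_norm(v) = 4.45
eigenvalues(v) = [(0.63+3.34j), (0.63-3.34j), (-0+0j), (4.34+0j)]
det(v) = -0.11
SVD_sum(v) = [[-0.47, 0.39, -0.18, -0.74], [-1.24, 1.02, -0.48, -1.95], [0.61, -0.5, 0.24, 0.95], [1.82, -1.49, 0.71, 2.86]] + [[0.63, 0.09, -0.25, -0.29], [-3.0, -0.43, 1.21, 1.39], [-1.74, -0.25, 0.7, 0.8], [-1.30, -0.19, 0.53, 0.6]] + [[0.35,1.68,0.98,0.41],[0.11,0.55,0.32,0.13],[-0.26,-1.25,-0.73,-0.31],[0.25,1.23,0.72,0.3]] + [[-0.00,0.00,-0.00,0.00], [0.0,-0.00,0.0,-0.00], [-0.0,0.00,-0.0,0.0], [0.0,-0.00,0.0,-0.00]]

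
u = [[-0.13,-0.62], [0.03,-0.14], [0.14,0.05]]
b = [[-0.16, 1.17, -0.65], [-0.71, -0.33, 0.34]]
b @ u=[[-0.04, -0.1], [0.13, 0.50]]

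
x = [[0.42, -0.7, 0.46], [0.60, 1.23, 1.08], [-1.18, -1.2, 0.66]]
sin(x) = [[0.65, -0.45, 0.86],[1.10, 1.73, 0.82],[-1.11, -1.37, 1.29]]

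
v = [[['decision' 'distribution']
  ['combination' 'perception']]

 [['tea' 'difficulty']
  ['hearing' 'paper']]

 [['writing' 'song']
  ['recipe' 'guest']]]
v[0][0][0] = 'decision'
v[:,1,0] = ['combination', 'hearing', 'recipe']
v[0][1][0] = 'combination'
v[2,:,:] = [['writing', 'song'], ['recipe', 'guest']]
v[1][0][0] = 'tea'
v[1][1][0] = 'hearing'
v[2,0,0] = 'writing'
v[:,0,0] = ['decision', 'tea', 'writing']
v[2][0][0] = 'writing'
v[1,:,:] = [['tea', 'difficulty'], ['hearing', 'paper']]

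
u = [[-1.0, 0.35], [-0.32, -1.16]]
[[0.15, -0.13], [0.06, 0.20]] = u @ [[-0.15, 0.06], [-0.01, -0.19]]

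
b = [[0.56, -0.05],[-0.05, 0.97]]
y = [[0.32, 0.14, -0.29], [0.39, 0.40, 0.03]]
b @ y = [[0.16, 0.06, -0.16],[0.36, 0.38, 0.04]]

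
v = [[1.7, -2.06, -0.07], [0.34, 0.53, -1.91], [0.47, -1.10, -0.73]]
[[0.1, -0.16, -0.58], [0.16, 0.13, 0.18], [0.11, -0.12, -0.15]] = v@ [[0.02, 0.09, -0.21], [-0.03, 0.15, 0.11], [-0.09, -0.01, -0.10]]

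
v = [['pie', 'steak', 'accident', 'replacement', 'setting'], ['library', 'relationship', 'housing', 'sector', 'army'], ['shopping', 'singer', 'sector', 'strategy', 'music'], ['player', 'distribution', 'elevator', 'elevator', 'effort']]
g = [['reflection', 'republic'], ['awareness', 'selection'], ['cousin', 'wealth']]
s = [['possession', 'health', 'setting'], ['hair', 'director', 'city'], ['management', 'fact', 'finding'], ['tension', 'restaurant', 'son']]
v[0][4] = 'setting'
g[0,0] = 'reflection'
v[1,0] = 'library'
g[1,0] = 'awareness'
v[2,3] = 'strategy'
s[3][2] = 'son'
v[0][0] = 'pie'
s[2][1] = 'fact'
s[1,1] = 'director'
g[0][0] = 'reflection'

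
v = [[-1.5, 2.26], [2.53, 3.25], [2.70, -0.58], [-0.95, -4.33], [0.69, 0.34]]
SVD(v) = [[-0.26, 0.58], [-0.64, -0.32], [-0.07, -0.72], [0.71, -0.16], [-0.09, -0.14]] @ diag([6.141174522406885, 3.804796378959136]) @ [[-0.35, -0.94], [-0.94, 0.35]]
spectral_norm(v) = 6.14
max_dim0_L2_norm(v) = 5.91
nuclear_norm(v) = 9.95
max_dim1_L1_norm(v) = 5.78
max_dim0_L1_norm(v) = 10.76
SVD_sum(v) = [[0.56,1.49], [1.37,3.68], [0.14,0.38], [-1.54,-4.11], [0.2,0.52]] + [[-2.06, 0.77], [1.16, -0.43], [2.56, -0.96], [0.59, -0.22], [0.49, -0.18]]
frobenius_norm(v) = 7.22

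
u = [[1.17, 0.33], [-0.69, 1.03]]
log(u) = [[0.24, 0.28], [-0.59, 0.12]]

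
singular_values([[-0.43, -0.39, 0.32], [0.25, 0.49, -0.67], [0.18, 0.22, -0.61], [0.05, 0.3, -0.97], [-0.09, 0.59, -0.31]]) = [1.65, 0.49, 0.41]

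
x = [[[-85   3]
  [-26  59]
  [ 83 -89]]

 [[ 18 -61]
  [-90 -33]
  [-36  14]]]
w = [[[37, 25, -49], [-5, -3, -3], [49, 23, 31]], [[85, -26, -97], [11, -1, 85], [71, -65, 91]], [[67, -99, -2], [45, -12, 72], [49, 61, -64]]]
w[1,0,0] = 85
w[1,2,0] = 71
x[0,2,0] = 83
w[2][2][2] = -64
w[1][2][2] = 91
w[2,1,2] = 72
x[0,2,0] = 83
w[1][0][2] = -97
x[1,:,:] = [[18, -61], [-90, -33], [-36, 14]]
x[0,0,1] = 3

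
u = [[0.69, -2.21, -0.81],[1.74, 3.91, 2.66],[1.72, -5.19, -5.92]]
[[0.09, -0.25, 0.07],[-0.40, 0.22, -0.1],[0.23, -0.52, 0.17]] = u @[[-0.08, -0.07, 0.01], [-0.06, 0.1, -0.03], [-0.01, -0.02, 0.0]]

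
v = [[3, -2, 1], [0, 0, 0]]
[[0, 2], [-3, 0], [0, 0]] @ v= [[0, 0, 0], [-9, 6, -3], [0, 0, 0]]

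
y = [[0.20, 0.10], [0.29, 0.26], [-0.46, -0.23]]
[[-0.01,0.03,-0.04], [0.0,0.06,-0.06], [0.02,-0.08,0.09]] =y @[[-0.08,0.1,-0.17], [0.09,0.13,-0.06]]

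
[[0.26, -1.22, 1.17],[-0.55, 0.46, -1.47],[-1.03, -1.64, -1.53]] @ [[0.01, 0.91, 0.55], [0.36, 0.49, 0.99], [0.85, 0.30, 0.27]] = [[0.56, -0.01, -0.75], [-1.09, -0.72, -0.24], [-1.9, -2.20, -2.6]]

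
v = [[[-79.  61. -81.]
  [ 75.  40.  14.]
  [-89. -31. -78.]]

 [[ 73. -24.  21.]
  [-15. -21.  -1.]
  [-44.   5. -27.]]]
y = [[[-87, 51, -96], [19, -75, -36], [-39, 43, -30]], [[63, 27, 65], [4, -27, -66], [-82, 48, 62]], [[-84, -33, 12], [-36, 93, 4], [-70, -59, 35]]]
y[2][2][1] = -59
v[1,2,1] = 5.0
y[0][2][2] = -30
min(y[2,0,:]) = -84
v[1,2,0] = -44.0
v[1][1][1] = -21.0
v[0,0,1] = 61.0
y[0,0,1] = 51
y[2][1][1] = 93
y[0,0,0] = -87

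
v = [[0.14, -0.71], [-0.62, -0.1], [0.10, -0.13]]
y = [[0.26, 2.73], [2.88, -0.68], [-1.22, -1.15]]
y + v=[[0.4, 2.02], [2.26, -0.78], [-1.12, -1.28]]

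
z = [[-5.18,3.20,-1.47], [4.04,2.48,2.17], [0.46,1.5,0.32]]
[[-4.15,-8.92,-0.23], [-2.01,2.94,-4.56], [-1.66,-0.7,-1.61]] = z @ [[-0.20,  1.10,  -0.38], [-1.23,  -0.87,  -0.87], [0.85,  0.3,  -0.4]]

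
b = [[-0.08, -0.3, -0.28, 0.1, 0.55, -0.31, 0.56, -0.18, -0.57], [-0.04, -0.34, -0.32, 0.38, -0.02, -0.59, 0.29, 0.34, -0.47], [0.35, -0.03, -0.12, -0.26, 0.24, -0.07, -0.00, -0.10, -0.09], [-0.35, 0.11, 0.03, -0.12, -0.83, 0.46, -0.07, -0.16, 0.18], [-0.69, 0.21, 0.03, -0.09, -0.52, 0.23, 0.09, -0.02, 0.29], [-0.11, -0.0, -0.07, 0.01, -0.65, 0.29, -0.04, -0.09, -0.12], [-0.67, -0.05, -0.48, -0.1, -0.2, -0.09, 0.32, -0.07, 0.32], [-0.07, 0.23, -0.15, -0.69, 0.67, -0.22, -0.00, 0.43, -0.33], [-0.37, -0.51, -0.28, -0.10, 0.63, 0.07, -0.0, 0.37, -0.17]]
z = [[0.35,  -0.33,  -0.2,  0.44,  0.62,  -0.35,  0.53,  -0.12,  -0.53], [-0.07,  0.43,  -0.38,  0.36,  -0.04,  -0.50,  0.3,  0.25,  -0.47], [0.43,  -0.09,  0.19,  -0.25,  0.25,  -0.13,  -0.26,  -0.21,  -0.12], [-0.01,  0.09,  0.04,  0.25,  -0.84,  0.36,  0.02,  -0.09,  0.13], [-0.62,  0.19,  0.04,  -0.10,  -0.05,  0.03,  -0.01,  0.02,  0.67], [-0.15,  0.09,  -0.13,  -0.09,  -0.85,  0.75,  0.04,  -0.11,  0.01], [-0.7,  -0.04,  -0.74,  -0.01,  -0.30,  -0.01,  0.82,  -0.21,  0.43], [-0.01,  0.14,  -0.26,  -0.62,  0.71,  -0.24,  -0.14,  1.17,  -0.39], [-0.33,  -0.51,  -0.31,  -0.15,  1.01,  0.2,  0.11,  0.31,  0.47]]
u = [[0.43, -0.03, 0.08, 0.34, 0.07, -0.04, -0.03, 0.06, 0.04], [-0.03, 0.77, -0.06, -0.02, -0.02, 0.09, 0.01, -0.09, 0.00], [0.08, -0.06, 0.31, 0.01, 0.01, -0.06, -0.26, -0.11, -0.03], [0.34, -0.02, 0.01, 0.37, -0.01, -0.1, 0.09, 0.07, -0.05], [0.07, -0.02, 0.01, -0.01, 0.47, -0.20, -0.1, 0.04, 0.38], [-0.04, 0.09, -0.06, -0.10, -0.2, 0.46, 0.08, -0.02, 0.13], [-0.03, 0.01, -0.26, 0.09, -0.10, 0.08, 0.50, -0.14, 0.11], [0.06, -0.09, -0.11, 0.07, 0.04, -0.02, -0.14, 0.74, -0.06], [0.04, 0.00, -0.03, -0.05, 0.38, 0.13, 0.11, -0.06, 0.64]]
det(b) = -0.00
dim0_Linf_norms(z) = [0.7, 0.51, 0.74, 0.62, 1.01, 0.75, 0.82, 1.17, 0.67]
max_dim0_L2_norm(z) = 1.87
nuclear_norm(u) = 4.70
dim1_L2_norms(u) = [0.57, 0.78, 0.44, 0.53, 0.65, 0.55, 0.61, 0.78, 0.77]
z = u + b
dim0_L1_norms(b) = [2.73, 1.78, 1.76, 1.85, 4.31, 2.33, 1.37, 1.76, 2.54]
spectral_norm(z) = 2.24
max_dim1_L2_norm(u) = 0.78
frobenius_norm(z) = 3.58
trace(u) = 4.69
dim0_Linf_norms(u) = [0.43, 0.77, 0.31, 0.37, 0.47, 0.46, 0.5, 0.74, 0.64]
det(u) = -0.00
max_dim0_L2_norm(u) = 0.78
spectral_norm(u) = 1.00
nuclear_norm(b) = 6.88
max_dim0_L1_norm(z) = 4.67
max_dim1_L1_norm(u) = 1.44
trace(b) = -0.31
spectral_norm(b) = 2.05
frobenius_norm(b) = 2.94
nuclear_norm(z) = 8.49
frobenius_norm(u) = 1.92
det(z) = 0.01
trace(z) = 4.38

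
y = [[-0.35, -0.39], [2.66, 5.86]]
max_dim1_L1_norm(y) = 8.52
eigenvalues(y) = [-0.18, 5.69]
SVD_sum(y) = [[-0.21, -0.45],[2.67, 5.85]] + [[-0.14, 0.06],  [-0.01, 0.01]]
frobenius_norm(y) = 6.46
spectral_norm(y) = 6.45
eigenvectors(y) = [[-0.92,0.06], [0.4,-1.0]]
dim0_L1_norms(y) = [3.01, 6.25]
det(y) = -1.01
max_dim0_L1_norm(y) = 6.25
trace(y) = 5.51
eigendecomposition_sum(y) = [[-0.18,-0.01], [0.08,0.01]] + [[-0.17,-0.38], [2.58,5.85]]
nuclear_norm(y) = 6.61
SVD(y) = [[-0.08, 1.0], [1.0, 0.08]] @ diag([6.454854131472345, 0.15702911008599302]) @ [[0.42,0.91],[-0.91,0.42]]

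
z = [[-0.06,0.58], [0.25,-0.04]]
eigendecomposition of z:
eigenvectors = [[-0.84, -0.83],[0.54, -0.56]]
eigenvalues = [-0.43, 0.33]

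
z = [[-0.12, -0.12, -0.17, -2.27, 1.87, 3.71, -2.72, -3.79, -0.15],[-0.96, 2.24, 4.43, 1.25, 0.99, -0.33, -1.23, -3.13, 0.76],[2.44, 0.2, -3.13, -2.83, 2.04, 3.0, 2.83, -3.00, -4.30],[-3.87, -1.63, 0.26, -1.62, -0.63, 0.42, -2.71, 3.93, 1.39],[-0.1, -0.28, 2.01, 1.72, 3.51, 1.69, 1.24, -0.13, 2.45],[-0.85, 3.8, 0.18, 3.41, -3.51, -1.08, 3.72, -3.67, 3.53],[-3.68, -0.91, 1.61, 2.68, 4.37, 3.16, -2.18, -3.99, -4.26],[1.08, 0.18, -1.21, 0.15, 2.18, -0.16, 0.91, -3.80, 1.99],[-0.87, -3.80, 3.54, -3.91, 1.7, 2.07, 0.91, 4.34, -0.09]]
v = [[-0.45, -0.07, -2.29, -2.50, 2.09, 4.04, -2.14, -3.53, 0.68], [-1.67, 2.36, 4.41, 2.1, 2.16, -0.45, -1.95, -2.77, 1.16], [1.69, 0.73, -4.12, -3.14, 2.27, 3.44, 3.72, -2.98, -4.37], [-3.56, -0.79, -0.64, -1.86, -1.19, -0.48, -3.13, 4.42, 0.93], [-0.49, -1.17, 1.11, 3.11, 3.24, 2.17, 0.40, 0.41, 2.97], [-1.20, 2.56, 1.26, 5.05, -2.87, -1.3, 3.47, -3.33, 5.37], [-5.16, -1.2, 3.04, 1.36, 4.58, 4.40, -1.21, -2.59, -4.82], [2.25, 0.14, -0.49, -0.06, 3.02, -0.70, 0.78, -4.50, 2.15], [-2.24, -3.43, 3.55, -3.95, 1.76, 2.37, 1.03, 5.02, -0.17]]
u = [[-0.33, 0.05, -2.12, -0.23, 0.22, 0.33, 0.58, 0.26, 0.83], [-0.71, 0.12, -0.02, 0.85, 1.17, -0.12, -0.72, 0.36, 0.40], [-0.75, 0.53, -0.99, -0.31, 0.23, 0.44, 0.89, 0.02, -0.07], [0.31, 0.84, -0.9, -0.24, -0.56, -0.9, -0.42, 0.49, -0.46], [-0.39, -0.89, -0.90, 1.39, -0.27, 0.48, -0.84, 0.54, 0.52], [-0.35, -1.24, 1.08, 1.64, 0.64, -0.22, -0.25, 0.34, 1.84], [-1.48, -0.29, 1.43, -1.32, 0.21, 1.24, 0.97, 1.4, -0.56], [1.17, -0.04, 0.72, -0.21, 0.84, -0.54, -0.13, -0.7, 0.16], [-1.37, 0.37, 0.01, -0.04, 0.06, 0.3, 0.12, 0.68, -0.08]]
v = z + u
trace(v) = -8.01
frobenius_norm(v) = 24.56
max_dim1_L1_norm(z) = 26.84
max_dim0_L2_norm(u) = 3.29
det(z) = -1891185.79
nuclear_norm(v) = 63.08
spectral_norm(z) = 12.44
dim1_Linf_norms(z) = [3.79, 4.43, 4.3, 3.93, 3.51, 3.8, 4.37, 3.8, 4.34]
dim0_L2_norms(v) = [7.54, 5.28, 8.18, 8.75, 8.22, 7.78, 6.88, 10.58, 9.34]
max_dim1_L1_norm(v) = 28.36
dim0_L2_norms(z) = [6.17, 6.13, 7.08, 7.38, 7.77, 6.43, 6.79, 10.55, 7.85]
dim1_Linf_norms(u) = [2.12, 1.17, 0.99, 0.9, 1.39, 1.84, 1.48, 1.17, 1.37]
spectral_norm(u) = 3.89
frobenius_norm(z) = 22.38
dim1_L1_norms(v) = [17.79, 19.03, 26.46, 17.0, 15.07, 26.41, 28.36, 14.09, 23.52]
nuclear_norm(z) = 57.08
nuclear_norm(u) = 16.51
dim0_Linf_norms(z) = [3.87, 3.8, 4.43, 3.91, 4.37, 3.71, 3.72, 4.34, 4.3]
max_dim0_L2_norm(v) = 10.58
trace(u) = -1.74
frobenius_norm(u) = 6.89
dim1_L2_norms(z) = [6.65, 6.33, 8.51, 6.75, 5.46, 8.95, 9.59, 5.17, 8.36]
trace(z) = -6.27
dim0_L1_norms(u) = [6.86, 4.37, 8.17, 6.23, 4.2, 4.57, 4.92, 4.79, 4.92]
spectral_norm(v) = 13.70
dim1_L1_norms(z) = [14.92, 15.32, 23.77, 16.46, 13.13, 23.75, 26.84, 11.66, 21.23]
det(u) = -0.05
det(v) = -5559434.49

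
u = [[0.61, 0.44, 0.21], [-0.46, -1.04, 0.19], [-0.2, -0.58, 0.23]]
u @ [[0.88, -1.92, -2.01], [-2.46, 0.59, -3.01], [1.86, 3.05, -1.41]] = [[-0.16,-0.27,-2.85], [2.51,0.85,3.79], [1.68,0.74,1.82]]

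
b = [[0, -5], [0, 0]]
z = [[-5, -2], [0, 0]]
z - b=[[-5, 3], [0, 0]]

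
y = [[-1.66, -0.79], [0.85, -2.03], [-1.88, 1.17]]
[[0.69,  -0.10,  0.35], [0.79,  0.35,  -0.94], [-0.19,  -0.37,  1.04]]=y@[[-0.19, 0.12, -0.36], [-0.47, -0.12, 0.31]]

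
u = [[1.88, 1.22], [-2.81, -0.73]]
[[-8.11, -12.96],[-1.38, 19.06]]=u@[[3.70, -6.71], [-12.35, -0.28]]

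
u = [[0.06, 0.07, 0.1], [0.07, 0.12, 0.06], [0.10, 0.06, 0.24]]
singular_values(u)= [0.32, 0.1, 0.0]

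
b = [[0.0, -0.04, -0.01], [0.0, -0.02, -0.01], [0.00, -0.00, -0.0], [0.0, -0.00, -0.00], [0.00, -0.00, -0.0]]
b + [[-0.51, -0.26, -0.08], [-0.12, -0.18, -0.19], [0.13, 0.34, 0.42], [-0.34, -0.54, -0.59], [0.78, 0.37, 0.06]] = [[-0.51,-0.3,-0.09],  [-0.12,-0.20,-0.20],  [0.13,0.34,0.42],  [-0.34,-0.54,-0.59],  [0.78,0.37,0.06]]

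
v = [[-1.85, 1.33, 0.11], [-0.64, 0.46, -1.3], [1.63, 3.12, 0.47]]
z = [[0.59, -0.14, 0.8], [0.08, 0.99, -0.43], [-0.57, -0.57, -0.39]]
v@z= [[-1.05, 1.51, -2.09], [0.4, 1.29, -0.2], [0.94, 2.59, -0.22]]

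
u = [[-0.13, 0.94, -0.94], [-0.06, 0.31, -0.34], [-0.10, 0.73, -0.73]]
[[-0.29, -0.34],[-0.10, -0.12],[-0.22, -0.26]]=u @ [[0.05, 0.16], [-0.07, -0.11], [0.23, 0.23]]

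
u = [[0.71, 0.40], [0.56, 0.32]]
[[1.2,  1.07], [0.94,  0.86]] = u@[[2.09, -0.23], [-0.72, 3.09]]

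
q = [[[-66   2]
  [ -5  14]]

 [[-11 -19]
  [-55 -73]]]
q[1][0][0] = -11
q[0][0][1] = 2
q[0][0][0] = -66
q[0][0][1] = 2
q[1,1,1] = -73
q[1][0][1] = -19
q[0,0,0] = -66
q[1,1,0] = -55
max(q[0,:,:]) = 14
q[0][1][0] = -5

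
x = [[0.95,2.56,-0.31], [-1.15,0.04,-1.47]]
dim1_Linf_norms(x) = [2.56, 1.47]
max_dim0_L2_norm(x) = 2.56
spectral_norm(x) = 2.76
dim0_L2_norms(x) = [1.49, 2.56, 1.5]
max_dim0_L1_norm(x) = 2.6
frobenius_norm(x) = 3.32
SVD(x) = [[-0.99, 0.13], [0.13, 0.99]] @ diag([2.7606600887933985, 1.848230471056904]) @ [[-0.39, -0.92, 0.04], [-0.55, 0.20, -0.81]]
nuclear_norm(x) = 4.61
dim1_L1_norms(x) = [3.82, 2.66]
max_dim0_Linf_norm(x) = 2.56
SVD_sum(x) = [[1.08, 2.51, -0.12],[-0.14, -0.32, 0.02]] + [[-0.13, 0.05, -0.19], [-1.01, 0.36, -1.49]]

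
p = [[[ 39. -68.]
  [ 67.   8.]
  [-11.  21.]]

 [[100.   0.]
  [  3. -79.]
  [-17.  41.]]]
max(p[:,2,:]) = 41.0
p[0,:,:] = [[39.0, -68.0], [67.0, 8.0], [-11.0, 21.0]]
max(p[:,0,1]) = 0.0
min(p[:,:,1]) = -79.0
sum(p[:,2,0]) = -28.0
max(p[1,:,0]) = 100.0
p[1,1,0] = 3.0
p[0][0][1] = -68.0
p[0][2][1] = 21.0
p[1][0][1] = 0.0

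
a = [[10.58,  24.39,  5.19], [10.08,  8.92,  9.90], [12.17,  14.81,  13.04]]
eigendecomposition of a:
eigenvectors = [[-0.60, -0.85, -0.73], [-0.47, 0.50, 0.11], [-0.64, 0.16, 0.67]]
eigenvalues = [35.27, -4.91, 2.18]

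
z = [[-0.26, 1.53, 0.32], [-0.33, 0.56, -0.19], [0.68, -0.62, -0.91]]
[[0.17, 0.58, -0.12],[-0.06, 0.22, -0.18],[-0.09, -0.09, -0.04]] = z @ [[0.25, 0.11, 0.21], [0.11, 0.42, -0.1], [0.21, -0.1, 0.27]]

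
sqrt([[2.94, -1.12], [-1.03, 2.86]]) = [[1.68, -0.33],[-0.31, 1.66]]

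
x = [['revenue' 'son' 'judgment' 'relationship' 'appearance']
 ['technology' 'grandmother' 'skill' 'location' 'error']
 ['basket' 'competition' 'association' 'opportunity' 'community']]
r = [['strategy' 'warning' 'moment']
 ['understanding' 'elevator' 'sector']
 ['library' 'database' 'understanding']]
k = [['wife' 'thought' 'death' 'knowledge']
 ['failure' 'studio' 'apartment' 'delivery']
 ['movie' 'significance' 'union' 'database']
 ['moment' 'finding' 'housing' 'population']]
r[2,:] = ['library', 'database', 'understanding']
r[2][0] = 'library'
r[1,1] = 'elevator'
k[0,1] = 'thought'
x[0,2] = 'judgment'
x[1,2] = 'skill'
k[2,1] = 'significance'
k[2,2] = 'union'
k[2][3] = 'database'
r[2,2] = 'understanding'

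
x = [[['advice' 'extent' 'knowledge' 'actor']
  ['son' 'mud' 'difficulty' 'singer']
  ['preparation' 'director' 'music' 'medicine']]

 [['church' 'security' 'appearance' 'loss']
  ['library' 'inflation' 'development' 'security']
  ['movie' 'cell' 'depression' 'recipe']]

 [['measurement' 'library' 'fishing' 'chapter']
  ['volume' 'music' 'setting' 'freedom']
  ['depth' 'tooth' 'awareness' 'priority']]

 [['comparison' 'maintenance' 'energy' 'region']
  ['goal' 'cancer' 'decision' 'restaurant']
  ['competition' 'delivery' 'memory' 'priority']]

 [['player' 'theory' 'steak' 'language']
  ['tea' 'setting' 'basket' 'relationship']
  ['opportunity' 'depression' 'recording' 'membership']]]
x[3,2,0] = 'competition'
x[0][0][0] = 'advice'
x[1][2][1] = 'cell'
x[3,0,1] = 'maintenance'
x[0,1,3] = 'singer'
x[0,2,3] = 'medicine'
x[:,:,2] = [['knowledge', 'difficulty', 'music'], ['appearance', 'development', 'depression'], ['fishing', 'setting', 'awareness'], ['energy', 'decision', 'memory'], ['steak', 'basket', 'recording']]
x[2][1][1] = 'music'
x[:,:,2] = [['knowledge', 'difficulty', 'music'], ['appearance', 'development', 'depression'], ['fishing', 'setting', 'awareness'], ['energy', 'decision', 'memory'], ['steak', 'basket', 'recording']]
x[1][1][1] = 'inflation'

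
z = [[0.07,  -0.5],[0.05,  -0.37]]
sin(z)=[[0.07, -0.49],[0.05, -0.36]]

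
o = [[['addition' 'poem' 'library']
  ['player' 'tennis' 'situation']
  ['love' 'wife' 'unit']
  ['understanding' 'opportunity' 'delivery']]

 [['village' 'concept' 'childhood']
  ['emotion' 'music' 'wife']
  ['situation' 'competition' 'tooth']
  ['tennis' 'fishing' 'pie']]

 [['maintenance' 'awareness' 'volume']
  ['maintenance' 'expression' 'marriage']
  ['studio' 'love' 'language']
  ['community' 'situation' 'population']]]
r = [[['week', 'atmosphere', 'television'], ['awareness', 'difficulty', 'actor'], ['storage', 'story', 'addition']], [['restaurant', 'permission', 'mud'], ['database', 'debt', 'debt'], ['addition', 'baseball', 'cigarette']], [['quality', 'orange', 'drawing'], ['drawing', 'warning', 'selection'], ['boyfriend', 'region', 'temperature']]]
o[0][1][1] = 'tennis'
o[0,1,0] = 'player'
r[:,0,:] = [['week', 'atmosphere', 'television'], ['restaurant', 'permission', 'mud'], ['quality', 'orange', 'drawing']]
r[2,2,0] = 'boyfriend'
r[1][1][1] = 'debt'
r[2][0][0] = 'quality'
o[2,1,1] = 'expression'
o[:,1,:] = [['player', 'tennis', 'situation'], ['emotion', 'music', 'wife'], ['maintenance', 'expression', 'marriage']]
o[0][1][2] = 'situation'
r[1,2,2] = 'cigarette'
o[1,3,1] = 'fishing'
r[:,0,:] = [['week', 'atmosphere', 'television'], ['restaurant', 'permission', 'mud'], ['quality', 'orange', 'drawing']]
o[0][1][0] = 'player'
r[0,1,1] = 'difficulty'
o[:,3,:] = [['understanding', 'opportunity', 'delivery'], ['tennis', 'fishing', 'pie'], ['community', 'situation', 'population']]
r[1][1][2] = 'debt'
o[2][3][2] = 'population'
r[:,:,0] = [['week', 'awareness', 'storage'], ['restaurant', 'database', 'addition'], ['quality', 'drawing', 'boyfriend']]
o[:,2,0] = ['love', 'situation', 'studio']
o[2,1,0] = 'maintenance'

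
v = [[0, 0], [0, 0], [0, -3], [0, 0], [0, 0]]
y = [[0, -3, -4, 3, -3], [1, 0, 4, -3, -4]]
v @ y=[[0, 0, 0, 0, 0], [0, 0, 0, 0, 0], [-3, 0, -12, 9, 12], [0, 0, 0, 0, 0], [0, 0, 0, 0, 0]]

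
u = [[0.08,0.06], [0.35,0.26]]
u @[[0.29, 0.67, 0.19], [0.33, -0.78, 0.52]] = [[0.04, 0.01, 0.05], [0.19, 0.03, 0.20]]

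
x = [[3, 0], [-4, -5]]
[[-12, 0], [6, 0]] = x @ [[-4, 0], [2, 0]]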